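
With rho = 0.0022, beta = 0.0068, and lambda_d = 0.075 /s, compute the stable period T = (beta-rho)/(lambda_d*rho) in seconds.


T = (beta - rho) / (lambda_d * rho)
T = (0.0068 - 0.0022) / (0.075 * 0.0022)
T = 27.879 s

27.879


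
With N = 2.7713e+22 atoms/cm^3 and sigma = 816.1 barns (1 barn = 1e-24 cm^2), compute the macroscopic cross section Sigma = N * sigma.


Sigma = N * sigma_barns * 1e-24
Sigma = 2.7713e+22 * 816.1 * 1e-24
Sigma = 22.617 /cm

22.617


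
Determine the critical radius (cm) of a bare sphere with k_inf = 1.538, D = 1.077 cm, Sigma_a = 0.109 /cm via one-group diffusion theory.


L^2 = D / Sigma_a = 1.077 / 0.109 = 9.880734 cm^2
B_m^2 = (k_inf - 1) / L^2 = (1.538 - 1) / 9.880734 = 0.05444940 /cm^2
For a bare sphere: B_g = pi/R, so R_c = pi / sqrt(B_m^2)
R_c = pi / sqrt(0.05444940) = 13.463 cm

13.463


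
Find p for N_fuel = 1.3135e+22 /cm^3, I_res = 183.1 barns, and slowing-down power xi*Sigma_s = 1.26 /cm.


p = exp(-N * I * 1e-24 / (xi*Sigma_s))
p = exp(-1.3135e+22 * 183.1 * 1e-24 / 1.26)
p = 0.14827

0.14827


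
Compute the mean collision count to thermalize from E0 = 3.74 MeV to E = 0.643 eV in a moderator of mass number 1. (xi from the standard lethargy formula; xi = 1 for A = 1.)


xi = 1 + (A-1)^2/(2A)*ln((A-1)/(A+1)) = 1 (for A = 1)
n = ln(E0/E) / xi
n = ln(3.74e6 / 0.643) / 1
n = ln(5.816485e+06) / 1 = 15.576

15.576


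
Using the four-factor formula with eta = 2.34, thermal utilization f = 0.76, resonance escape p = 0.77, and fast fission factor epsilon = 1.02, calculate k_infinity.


k_inf = eta * f * p * epsilon
k_inf = 2.34 * 0.76 * 0.77 * 1.02
k_inf = 1.3968

1.3968


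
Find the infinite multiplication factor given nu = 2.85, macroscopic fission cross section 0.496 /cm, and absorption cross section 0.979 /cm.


k_inf = nu * Sigma_f / Sigma_a
k_inf = 2.85 * 0.496 / 0.979
k_inf = 1.4439

1.4439


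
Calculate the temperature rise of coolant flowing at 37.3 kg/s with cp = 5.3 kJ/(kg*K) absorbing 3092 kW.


dT = Q / (m_dot * cp)
dT = 3092 / (37.3 * 5.3)
dT = 15.641 C

15.641


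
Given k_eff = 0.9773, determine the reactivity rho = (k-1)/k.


rho = (k_eff - 1) / k_eff
rho = (0.9773 - 1) / 0.9773
rho = -0.023227

-0.023227


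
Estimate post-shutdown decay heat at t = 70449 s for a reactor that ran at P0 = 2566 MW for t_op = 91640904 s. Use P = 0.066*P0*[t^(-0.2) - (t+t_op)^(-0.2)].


P/P0 = 0.066 * [t^(-0.2) - (t + t_op)^(-0.2)]
P/P0 = 0.066 * [70449^(-0.2) - (70449 + 91640904)^(-0.2)]
P/P0 = 0.066 * [0.1072568 - 0.02555732] = 0.005392166
P = 2566 * 0.005392166 = 13.836 MW

13.836


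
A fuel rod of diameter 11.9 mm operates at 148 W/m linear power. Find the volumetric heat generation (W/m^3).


r = D / 2 / 1000 = 11.9 / 2 / 1000 = 0.00595 m
q''' = q' / (pi * r^2)
q''' = 148 / (pi * 0.00595^2)
q''' = 1.3307e+06 W/m^3

1.3307e+06


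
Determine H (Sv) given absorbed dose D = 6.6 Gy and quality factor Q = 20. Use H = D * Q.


H = D * Q
H = 6.6 * 20
H = 132.00 Sv

132.00


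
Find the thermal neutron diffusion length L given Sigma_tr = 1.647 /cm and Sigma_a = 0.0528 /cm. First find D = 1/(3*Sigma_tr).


D = 1 / (3 * Sigma_tr) = 1 / (3 * 1.647) = 0.2023882 cm
L = sqrt(D / Sigma_a)
L = sqrt(0.2023882 / 0.0528)
L = 1.9578 cm

1.9578


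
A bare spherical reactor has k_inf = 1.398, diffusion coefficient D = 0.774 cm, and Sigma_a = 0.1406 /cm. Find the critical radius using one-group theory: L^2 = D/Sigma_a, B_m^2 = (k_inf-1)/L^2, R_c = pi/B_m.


L^2 = D / Sigma_a = 0.774 / 0.1406 = 5.504979 cm^2
B_m^2 = (k_inf - 1) / L^2 = (1.398 - 1) / 5.504979 = 0.07229819 /cm^2
For a bare sphere: B_g = pi/R, so R_c = pi / sqrt(B_m^2)
R_c = pi / sqrt(0.07229819) = 11.684 cm

11.684


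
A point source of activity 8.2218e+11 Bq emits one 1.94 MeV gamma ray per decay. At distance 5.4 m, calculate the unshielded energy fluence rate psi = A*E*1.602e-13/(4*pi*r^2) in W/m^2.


psi = A * E * 1.602e-13 / (4*pi*r^2)
psi = 8.2218e+11 * 1.94 * 1.602e-13 / (4*pi*5.4^2)
psi = 6.9732e-04 W/m^2

6.9732e-04


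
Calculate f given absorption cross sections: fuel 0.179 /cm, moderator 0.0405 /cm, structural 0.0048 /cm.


f = Sigma_a_fuel / (Sigma_a_fuel + Sigma_a_mod + Sigma_a_other)
f = 0.179 / (0.179 + 0.0405 + 0.0048)
f = 0.79804

0.79804


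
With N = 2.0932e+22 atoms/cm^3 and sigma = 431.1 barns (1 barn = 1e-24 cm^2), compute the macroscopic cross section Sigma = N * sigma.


Sigma = N * sigma_barns * 1e-24
Sigma = 2.0932e+22 * 431.1 * 1e-24
Sigma = 9.0238 /cm

9.0238


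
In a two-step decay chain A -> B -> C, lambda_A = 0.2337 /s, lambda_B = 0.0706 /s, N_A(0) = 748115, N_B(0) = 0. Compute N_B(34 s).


N_B(t) = lambda_A * N_A0 / (lambda_B - lambda_A) * [exp(-lambda_A*t) - exp(-lambda_B*t)]
exp(-0.2337*34) = 3.541465e-04; exp(-0.0706*34) = 0.09068167
N_B = 0.2337 * 748115 / (0.0706 - 0.2337) * (3.541465e-04 - 0.09068167)
N_B = 96826

96826


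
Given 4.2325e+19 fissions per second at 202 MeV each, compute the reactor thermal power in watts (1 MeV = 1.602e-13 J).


P = fission_rate * E_MeV * 1.602e-13
P = 4.2325e+19 * 202 * 1.602e-13
P = 1.3697e+09 W

1.3697e+09


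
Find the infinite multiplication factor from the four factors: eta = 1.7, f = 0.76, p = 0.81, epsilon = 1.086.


k_inf = eta * f * p * epsilon
k_inf = 1.7 * 0.76 * 0.81 * 1.086
k_inf = 1.1365

1.1365


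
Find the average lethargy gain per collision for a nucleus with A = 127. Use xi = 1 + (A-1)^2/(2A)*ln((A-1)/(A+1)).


xi = 1 + (A-1)^2/(2A) * ln((A-1)/(A+1))
xi = 1 + (127-1)^2/(2*127) * ln((127-1)/(127 +1))
xi = 0.015666

0.015666


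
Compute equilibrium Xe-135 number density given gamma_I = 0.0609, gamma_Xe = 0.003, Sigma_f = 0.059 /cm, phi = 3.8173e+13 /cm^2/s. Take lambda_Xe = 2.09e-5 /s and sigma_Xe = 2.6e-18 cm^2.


Xe_eq = (gamma_I + gamma_Xe) * Sigma_f * phi / (lambda_Xe + sigma_Xe * phi)
Numerator = (0.0609 + 0.003) * 0.059 * 3.8173e+13 = 1.439160e+11
Denominator = 2.09e-5 + 2.6e-18 * 3.8173e+13 = 1.201498e-04
Xe_eq = 1.439160e+11 / 1.201498e-04 = 1.1978e+15 /cm^3

1.1978e+15


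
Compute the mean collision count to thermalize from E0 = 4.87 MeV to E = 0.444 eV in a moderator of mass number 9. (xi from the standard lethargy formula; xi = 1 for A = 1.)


xi = 1 + (A-1)^2/(2A)*ln((A-1)/(A+1)) = 0.2066007 (for A = 9)
n = ln(E0/E) / xi
n = ln(4.87e6 / 0.444) / 0.2066007
n = ln(1.096847e+07) / 0.2066007 = 78.463

78.463


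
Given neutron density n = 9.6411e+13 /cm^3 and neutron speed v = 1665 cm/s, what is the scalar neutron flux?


phi = n * v
phi = 9.6411e+13 * 1665
phi = 1.6052e+17 /cm^2/s

1.6052e+17


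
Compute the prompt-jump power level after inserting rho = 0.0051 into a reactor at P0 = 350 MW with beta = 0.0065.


P1/P0 = beta / (beta - rho)
P1/P0 = 0.0065 / (0.0065 - 0.0051) = 4.642857
P1 = 350 * 4.642857 = 1625.0 MW

1625.0


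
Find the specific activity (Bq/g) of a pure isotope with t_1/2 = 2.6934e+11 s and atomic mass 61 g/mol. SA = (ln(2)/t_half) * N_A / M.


lambda = ln(2) / t_half = ln(2) / 2.6934e+11 = 2.573503e-12 /s
SA = lambda * N_A / M
SA = 2.573503e-12 * 6.022e23 / 61
SA = 2.5406e+10 Bq/g

2.5406e+10


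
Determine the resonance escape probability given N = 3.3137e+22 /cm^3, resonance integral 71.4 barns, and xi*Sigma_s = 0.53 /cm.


p = exp(-N * I * 1e-24 / (xi*Sigma_s))
p = exp(-3.3137e+22 * 71.4 * 1e-24 / 0.53)
p = 0.011515

0.011515


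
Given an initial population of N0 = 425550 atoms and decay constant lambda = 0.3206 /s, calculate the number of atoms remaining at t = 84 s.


N = N0 * exp(-lambda * t)
N = 425550 * exp(-0.3206 * 84)
N = 8.5748e-07

8.5748e-07


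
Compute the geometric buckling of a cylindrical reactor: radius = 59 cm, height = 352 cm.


B^2 = (2.405/R)^2 + (pi/H)^2
B^2 = (2.405/59)^2 + (pi/352)^2
B^2 = 0.0017413 /cm^2

0.0017413


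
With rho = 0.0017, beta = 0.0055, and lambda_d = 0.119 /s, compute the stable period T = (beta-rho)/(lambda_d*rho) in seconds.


T = (beta - rho) / (lambda_d * rho)
T = (0.0055 - 0.0017) / (0.119 * 0.0017)
T = 18.784 s

18.784


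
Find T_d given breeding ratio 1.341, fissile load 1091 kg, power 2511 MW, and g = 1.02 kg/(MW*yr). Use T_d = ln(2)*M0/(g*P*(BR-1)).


Breeding gain G = BR - 1 = 1.341 - 1 = 0.341
Fissile production rate = g * P * G = 1.02 * 2511 * 0.341 = 873.37602 kg/yr
T_d = ln(2) * M0 / (g * P * G)
T_d = ln(2) * 1091 / 873.37602 = 0.86586 yr

0.86586


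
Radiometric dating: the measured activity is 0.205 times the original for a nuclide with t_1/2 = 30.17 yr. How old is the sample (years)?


lambda = ln(2) / t_half = ln(2) / 30.17 = 0.02297472 /yr
t = -ln(A/A0) / lambda
t = -ln(0.205) / 0.02297472
t = 68.978 yr

68.978


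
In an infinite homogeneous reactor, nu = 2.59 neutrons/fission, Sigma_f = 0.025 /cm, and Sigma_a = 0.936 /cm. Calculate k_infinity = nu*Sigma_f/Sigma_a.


k_inf = nu * Sigma_f / Sigma_a
k_inf = 2.59 * 0.025 / 0.936
k_inf = 0.069177

0.069177


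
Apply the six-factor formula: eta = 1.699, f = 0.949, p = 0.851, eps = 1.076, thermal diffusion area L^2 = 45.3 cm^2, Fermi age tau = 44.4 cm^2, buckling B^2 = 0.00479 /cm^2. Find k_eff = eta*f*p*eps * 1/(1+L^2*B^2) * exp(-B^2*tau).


k_inf = eta*f*p*eps = 1.699*0.949*0.851*1.076 = 1.476391
P_TNL = 1/(1 + L^2*B^2) = 1/(1 + 45.3*0.00479) = 0.8217015
P_FNL = exp(-B^2*tau) = exp(-0.00479*44.4) = 0.8084180
k_eff = k_inf * P_TNL * P_FNL = 1.476391 * 0.8217015 * 0.8084180
k_eff = 0.98073

0.98073


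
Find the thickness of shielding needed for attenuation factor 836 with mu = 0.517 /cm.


x = ln(factor) / mu
x = ln(836) / 0.517
x = 13.015 cm

13.015


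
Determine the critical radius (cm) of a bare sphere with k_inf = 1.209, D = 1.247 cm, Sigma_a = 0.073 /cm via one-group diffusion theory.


L^2 = D / Sigma_a = 1.247 / 0.073 = 17.08219 cm^2
B_m^2 = (k_inf - 1) / L^2 = (1.209 - 1) / 17.08219 = 0.01223497 /cm^2
For a bare sphere: B_g = pi/R, so R_c = pi / sqrt(B_m^2)
R_c = pi / sqrt(0.01223497) = 28.402 cm

28.402


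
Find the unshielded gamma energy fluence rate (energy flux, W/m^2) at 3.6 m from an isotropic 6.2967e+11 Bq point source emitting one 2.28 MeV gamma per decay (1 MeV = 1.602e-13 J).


psi = A * E * 1.602e-13 / (4*pi*r^2)
psi = 6.2967e+11 * 2.28 * 1.602e-13 / (4*pi*3.6^2)
psi = 0.0014122 W/m^2

0.0014122


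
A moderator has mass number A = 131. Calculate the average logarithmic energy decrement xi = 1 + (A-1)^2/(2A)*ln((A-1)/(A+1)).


xi = 1 + (A-1)^2/(2A) * ln((A-1)/(A+1))
xi = 1 + (131-1)^2/(2*131) * ln((131-1)/(131 +1))
xi = 0.015190

0.015190


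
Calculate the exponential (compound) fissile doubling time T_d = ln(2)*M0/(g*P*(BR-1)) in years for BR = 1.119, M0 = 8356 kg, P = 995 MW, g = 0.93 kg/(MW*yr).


Breeding gain G = BR - 1 = 1.119 - 1 = 0.119
Fissile production rate = g * P * G = 0.93 * 995 * 0.119 = 110.11665 kg/yr
T_d = ln(2) * M0 / (g * P * G)
T_d = ln(2) * 8356 / 110.11665 = 52.598 yr

52.598


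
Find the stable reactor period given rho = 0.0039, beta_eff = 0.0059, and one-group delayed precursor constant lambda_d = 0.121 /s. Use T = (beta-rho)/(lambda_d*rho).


T = (beta - rho) / (lambda_d * rho)
T = (0.0059 - 0.0039) / (0.121 * 0.0039)
T = 4.2382 s

4.2382


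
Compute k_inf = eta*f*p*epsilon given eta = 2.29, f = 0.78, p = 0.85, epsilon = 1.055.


k_inf = eta * f * p * epsilon
k_inf = 2.29 * 0.78 * 0.85 * 1.055
k_inf = 1.6018

1.6018


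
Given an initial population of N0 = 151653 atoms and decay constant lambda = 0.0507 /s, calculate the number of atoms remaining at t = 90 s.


N = N0 * exp(-lambda * t)
N = 151653 * exp(-0.0507 * 90)
N = 1581.8

1581.8


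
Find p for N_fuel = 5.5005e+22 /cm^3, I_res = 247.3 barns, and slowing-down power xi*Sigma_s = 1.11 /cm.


p = exp(-N * I * 1e-24 / (xi*Sigma_s))
p = exp(-5.5005e+22 * 247.3 * 1e-24 / 1.11)
p = 4.7626e-06

4.7626e-06


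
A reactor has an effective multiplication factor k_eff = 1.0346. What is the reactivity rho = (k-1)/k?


rho = (k_eff - 1) / k_eff
rho = (1.0346 - 1) / 1.0346
rho = 0.033443

0.033443


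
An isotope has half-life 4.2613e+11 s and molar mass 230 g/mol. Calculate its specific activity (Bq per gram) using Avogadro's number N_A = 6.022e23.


lambda = ln(2) / t_half = ln(2) / 4.2613e+11 = 1.626610e-12 /s
SA = lambda * N_A / M
SA = 1.626610e-12 * 6.022e23 / 230
SA = 4.2589e+09 Bq/g

4.2589e+09


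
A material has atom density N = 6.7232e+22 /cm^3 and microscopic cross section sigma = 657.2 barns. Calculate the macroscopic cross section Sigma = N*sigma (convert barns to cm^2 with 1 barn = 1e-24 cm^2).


Sigma = N * sigma_barns * 1e-24
Sigma = 6.7232e+22 * 657.2 * 1e-24
Sigma = 44.185 /cm

44.185


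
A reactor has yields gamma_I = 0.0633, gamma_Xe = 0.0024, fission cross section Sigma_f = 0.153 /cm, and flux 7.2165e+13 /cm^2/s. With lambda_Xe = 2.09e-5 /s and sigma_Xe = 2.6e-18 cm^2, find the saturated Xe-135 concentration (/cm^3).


Xe_eq = (gamma_I + gamma_Xe) * Sigma_f * phi / (lambda_Xe + sigma_Xe * phi)
Numerator = (0.0633 + 0.0024) * 0.153 * 7.2165e+13 = 7.254098e+11
Denominator = 2.09e-5 + 2.6e-18 * 7.2165e+13 = 2.085290e-04
Xe_eq = 7.254098e+11 / 2.085290e-04 = 3.4787e+15 /cm^3

3.4787e+15


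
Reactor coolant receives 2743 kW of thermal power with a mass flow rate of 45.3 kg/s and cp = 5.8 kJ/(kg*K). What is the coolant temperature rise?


dT = Q / (m_dot * cp)
dT = 2743 / (45.3 * 5.8)
dT = 10.440 C

10.440


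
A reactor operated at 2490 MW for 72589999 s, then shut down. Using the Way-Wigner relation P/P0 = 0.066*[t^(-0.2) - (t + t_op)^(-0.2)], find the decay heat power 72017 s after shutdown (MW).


P/P0 = 0.066 * [t^(-0.2) - (t + t_op)^(-0.2)]
P/P0 = 0.066 * [72017^(-0.2) - (72017 + 72589999)^(-0.2)]
P/P0 = 0.066 * [0.1067857 - 0.02677556] = 0.005280669
P = 2490 * 0.005280669 = 13.149 MW

13.149


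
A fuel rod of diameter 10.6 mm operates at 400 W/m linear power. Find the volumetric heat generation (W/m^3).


r = D / 2 / 1000 = 10.6 / 2 / 1000 = 0.0053 m
q''' = q' / (pi * r^2)
q''' = 400 / (pi * 0.0053^2)
q''' = 4.5327e+06 W/m^3

4.5327e+06


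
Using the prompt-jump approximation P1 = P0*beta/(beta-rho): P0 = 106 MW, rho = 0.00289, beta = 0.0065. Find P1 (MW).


P1/P0 = beta / (beta - rho)
P1/P0 = 0.0065 / (0.0065 - 0.00289) = 1.800554
P1 = 106 * 1.800554 = 190.86 MW

190.86


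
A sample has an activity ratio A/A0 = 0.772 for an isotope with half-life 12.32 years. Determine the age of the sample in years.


lambda = ln(2) / t_half = ln(2) / 12.32 = 0.05626195 /yr
t = -ln(A/A0) / lambda
t = -ln(0.772) / 0.05626195
t = 4.5994 yr

4.5994


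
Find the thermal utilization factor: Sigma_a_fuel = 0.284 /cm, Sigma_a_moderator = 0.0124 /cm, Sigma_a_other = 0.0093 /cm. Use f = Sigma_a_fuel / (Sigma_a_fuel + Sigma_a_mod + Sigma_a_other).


f = Sigma_a_fuel / (Sigma_a_fuel + Sigma_a_mod + Sigma_a_other)
f = 0.284 / (0.284 + 0.0124 + 0.0093)
f = 0.92902

0.92902


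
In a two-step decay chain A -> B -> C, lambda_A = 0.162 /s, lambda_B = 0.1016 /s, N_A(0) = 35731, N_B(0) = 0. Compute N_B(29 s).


N_B(t) = lambda_A * N_A0 / (lambda_B - lambda_A) * [exp(-lambda_A*t) - exp(-lambda_B*t)]
exp(-0.162*29) = 0.009113486; exp(-0.1016*29) = 0.05252847
N_B = 0.162 * 35731 / (0.1016 - 0.162) * (0.009113486 - 0.05252847)
N_B = 4160.7

4160.7


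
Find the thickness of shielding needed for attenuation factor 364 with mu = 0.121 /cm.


x = ln(factor) / mu
x = ln(364) / 0.121
x = 48.737 cm

48.737


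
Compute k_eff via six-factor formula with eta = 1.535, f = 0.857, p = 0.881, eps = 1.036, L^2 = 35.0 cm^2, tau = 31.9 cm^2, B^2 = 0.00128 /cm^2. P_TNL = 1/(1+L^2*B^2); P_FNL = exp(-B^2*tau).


k_inf = eta*f*p*eps = 1.535*0.857*0.881*1.036 = 1.200673
P_TNL = 1/(1 + L^2*B^2) = 1/(1 + 35.0*0.00128) = 0.9571210
P_FNL = exp(-B^2*tau) = exp(-0.00128*31.9) = 0.9599904
k_eff = k_inf * P_TNL * P_FNL = 1.200673 * 0.9571210 * 0.9599904
k_eff = 1.1032

1.1032


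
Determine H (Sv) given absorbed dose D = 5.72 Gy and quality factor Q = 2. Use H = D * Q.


H = D * Q
H = 5.72 * 2
H = 11.440 Sv

11.440


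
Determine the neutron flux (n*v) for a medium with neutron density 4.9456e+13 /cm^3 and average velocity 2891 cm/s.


phi = n * v
phi = 4.9456e+13 * 2891
phi = 1.4298e+17 /cm^2/s

1.4298e+17


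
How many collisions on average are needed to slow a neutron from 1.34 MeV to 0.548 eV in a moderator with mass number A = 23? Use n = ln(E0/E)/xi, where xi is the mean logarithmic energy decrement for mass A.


xi = 1 + (A-1)^2/(2A)*ln((A-1)/(A+1)) = 0.08448899 (for A = 23)
n = ln(E0/E) / xi
n = ln(1.34e6 / 0.548) / 0.08448899
n = ln(2.445255e+06) / 0.08448899 = 174.10

174.10


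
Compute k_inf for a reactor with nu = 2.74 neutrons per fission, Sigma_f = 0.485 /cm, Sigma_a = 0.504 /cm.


k_inf = nu * Sigma_f / Sigma_a
k_inf = 2.74 * 0.485 / 0.504
k_inf = 2.6367

2.6367


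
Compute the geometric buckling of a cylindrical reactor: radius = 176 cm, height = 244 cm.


B^2 = (2.405/R)^2 + (pi/H)^2
B^2 = (2.405/176)^2 + (pi/244)^2
B^2 = 3.5250e-04 /cm^2

3.5250e-04


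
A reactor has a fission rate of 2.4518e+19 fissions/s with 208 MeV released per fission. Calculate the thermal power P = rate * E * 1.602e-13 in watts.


P = fission_rate * E_MeV * 1.602e-13
P = 2.4518e+19 * 208 * 1.602e-13
P = 8.1698e+08 W

8.1698e+08


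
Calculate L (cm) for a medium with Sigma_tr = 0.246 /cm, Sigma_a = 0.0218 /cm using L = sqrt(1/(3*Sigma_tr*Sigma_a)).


D = 1 / (3 * Sigma_tr) = 1 / (3 * 0.246) = 1.355014 cm
L = sqrt(D / Sigma_a)
L = sqrt(1.355014 / 0.0218)
L = 7.8839 cm

7.8839


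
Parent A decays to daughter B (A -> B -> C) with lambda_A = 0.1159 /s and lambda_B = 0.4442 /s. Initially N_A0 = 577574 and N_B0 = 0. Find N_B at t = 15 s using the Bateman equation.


N_B(t) = lambda_A * N_A0 / (lambda_B - lambda_A) * [exp(-lambda_A*t) - exp(-lambda_B*t)]
exp(-0.1159*15) = 0.1757839; exp(-0.4442*15) = 0.001277309
N_B = 0.1159 * 577574 / (0.4442 - 0.1159) * (0.1757839 - 0.001277309)
N_B = 35582

35582


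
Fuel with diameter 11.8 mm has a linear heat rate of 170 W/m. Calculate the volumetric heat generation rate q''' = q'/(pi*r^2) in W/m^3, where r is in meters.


r = D / 2 / 1000 = 11.8 / 2 / 1000 = 0.0059 m
q''' = q' / (pi * r^2)
q''' = 170 / (pi * 0.0059^2)
q''' = 1.5545e+06 W/m^3

1.5545e+06


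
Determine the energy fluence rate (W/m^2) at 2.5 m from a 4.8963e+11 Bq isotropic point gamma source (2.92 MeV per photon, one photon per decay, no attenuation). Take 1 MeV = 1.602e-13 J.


psi = A * E * 1.602e-13 / (4*pi*r^2)
psi = 4.8963e+11 * 2.92 * 1.602e-13 / (4*pi*2.5^2)
psi = 0.0029162 W/m^2

0.0029162


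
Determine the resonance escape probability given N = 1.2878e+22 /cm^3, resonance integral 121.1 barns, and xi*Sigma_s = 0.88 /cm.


p = exp(-N * I * 1e-24 / (xi*Sigma_s))
p = exp(-1.2878e+22 * 121.1 * 1e-24 / 0.88)
p = 0.16996

0.16996


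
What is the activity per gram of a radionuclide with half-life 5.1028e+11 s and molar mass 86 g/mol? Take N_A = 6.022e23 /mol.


lambda = ln(2) / t_half = ln(2) / 5.1028e+11 = 1.358366e-12 /s
SA = lambda * N_A / M
SA = 1.358366e-12 * 6.022e23 / 86
SA = 9.5117e+09 Bq/g

9.5117e+09


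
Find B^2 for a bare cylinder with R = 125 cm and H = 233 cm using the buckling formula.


B^2 = (2.405/R)^2 + (pi/H)^2
B^2 = (2.405/125)^2 + (pi/233)^2
B^2 = 5.5198e-04 /cm^2

5.5198e-04


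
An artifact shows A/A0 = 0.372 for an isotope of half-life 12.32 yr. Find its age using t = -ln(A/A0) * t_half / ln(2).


lambda = ln(2) / t_half = ln(2) / 12.32 = 0.05626195 /yr
t = -ln(A/A0) / lambda
t = -ln(0.372) / 0.05626195
t = 17.576 yr

17.576


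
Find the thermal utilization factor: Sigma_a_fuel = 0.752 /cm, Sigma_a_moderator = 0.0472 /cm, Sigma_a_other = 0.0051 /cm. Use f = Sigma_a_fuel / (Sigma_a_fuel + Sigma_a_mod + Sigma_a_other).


f = Sigma_a_fuel / (Sigma_a_fuel + Sigma_a_mod + Sigma_a_other)
f = 0.752 / (0.752 + 0.0472 + 0.0051)
f = 0.93497

0.93497


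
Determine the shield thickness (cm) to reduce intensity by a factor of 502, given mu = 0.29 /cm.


x = ln(factor) / mu
x = ln(502) / 0.29
x = 21.443 cm

21.443


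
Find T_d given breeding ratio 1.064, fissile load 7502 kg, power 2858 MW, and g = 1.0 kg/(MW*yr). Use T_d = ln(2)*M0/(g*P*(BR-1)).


Breeding gain G = BR - 1 = 1.064 - 1 = 0.064
Fissile production rate = g * P * G = 1.0 * 2858 * 0.064 = 182.912 kg/yr
T_d = ln(2) * M0 / (g * P * G)
T_d = ln(2) * 7502 / 182.912 = 28.429 yr

28.429


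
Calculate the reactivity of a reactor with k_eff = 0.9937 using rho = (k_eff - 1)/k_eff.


rho = (k_eff - 1) / k_eff
rho = (0.9937 - 1) / 0.9937
rho = -0.0063399

-0.0063399


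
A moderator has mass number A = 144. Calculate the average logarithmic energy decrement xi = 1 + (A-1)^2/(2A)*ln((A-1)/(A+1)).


xi = 1 + (A-1)^2/(2A) * ln((A-1)/(A+1))
xi = 1 + (144-1)^2/(2*144) * ln((144-1)/(144 +1))
xi = 0.013825

0.013825


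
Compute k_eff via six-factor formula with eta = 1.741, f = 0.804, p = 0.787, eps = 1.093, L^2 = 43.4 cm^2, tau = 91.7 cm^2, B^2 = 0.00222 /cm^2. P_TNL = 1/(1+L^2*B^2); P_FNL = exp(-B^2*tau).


k_inf = eta*f*p*eps = 1.741*0.804*0.787*1.093 = 1.204064
P_TNL = 1/(1 + L^2*B^2) = 1/(1 + 43.4*0.00222) = 0.9121191
P_FNL = exp(-B^2*tau) = exp(-0.00222*91.7) = 0.8158098
k_eff = k_inf * P_TNL * P_FNL = 1.204064 * 0.9121191 * 0.8158098
k_eff = 0.89596

0.89596


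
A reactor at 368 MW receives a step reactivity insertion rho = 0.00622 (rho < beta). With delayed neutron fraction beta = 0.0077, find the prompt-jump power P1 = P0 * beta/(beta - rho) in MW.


P1/P0 = beta / (beta - rho)
P1/P0 = 0.0077 / (0.0077 - 0.00622) = 5.202703
P1 = 368 * 5.202703 = 1914.6 MW

1914.6


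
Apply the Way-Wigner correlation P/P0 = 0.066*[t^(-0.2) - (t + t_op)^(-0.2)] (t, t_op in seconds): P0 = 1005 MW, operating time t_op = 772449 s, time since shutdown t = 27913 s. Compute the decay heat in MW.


P/P0 = 0.066 * [t^(-0.2) - (t + t_op)^(-0.2)]
P/P0 = 0.066 * [27913^(-0.2) - (27913 + 772449)^(-0.2)]
P/P0 = 0.066 * [0.1290740 - 0.06596943] = 0.004164902
P = 1005 * 0.004164902 = 4.1857 MW

4.1857


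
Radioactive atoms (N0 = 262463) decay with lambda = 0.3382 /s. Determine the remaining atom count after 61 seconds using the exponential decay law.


N = N0 * exp(-lambda * t)
N = 262463 * exp(-0.3382 * 61)
N = 2.8806e-04

2.8806e-04


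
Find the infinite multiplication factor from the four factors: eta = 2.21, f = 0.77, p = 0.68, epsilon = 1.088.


k_inf = eta * f * p * epsilon
k_inf = 2.21 * 0.77 * 0.68 * 1.088
k_inf = 1.2590

1.2590


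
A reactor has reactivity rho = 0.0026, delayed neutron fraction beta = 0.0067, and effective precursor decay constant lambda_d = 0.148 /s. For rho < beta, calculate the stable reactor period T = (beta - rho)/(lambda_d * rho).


T = (beta - rho) / (lambda_d * rho)
T = (0.0067 - 0.0026) / (0.148 * 0.0026)
T = 10.655 s

10.655


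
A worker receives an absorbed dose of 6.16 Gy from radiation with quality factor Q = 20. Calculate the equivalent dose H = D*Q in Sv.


H = D * Q
H = 6.16 * 20
H = 123.20 Sv

123.20


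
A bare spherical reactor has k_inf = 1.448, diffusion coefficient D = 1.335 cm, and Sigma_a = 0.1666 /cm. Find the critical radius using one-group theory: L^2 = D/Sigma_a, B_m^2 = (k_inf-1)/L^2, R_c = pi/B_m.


L^2 = D / Sigma_a = 1.335 / 0.1666 = 8.013205 cm^2
B_m^2 = (k_inf - 1) / L^2 = (1.448 - 1) / 8.013205 = 0.05590772 /cm^2
For a bare sphere: B_g = pi/R, so R_c = pi / sqrt(B_m^2)
R_c = pi / sqrt(0.05590772) = 13.287 cm

13.287


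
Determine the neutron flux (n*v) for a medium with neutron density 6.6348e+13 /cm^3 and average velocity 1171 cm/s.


phi = n * v
phi = 6.6348e+13 * 1171
phi = 7.7694e+16 /cm^2/s

7.7694e+16


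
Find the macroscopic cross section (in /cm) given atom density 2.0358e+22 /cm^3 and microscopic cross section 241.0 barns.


Sigma = N * sigma_barns * 1e-24
Sigma = 2.0358e+22 * 241.0 * 1e-24
Sigma = 4.9063 /cm

4.9063


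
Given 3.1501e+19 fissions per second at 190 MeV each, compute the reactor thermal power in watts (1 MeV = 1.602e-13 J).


P = fission_rate * E_MeV * 1.602e-13
P = 3.1501e+19 * 190 * 1.602e-13
P = 9.5883e+08 W

9.5883e+08


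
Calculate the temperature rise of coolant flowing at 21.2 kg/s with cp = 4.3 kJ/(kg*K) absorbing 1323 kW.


dT = Q / (m_dot * cp)
dT = 1323 / (21.2 * 4.3)
dT = 14.513 C

14.513


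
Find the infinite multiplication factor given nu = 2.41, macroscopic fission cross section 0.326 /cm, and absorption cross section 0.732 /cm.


k_inf = nu * Sigma_f / Sigma_a
k_inf = 2.41 * 0.326 / 0.732
k_inf = 1.0733

1.0733


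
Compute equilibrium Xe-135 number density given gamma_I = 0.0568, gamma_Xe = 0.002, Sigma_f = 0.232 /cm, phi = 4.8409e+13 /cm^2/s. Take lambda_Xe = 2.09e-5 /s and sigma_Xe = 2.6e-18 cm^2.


Xe_eq = (gamma_I + gamma_Xe) * Sigma_f * phi / (lambda_Xe + sigma_Xe * phi)
Numerator = (0.0568 + 0.002) * 0.232 * 4.8409e+13 = 6.603762e+11
Denominator = 2.09e-5 + 2.6e-18 * 4.8409e+13 = 1.467634e-04
Xe_eq = 6.603762e+11 / 1.467634e-04 = 4.4996e+15 /cm^3

4.4996e+15


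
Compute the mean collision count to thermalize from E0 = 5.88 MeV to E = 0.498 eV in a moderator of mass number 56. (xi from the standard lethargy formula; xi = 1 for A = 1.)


xi = 1 + (A-1)^2/(2A)*ln((A-1)/(A+1)) = 0.03529286 (for A = 56)
n = ln(E0/E) / xi
n = ln(5.88e6 / 0.498) / 0.03529286
n = ln(1.180723e+07) / 0.03529286 = 461.40

461.40


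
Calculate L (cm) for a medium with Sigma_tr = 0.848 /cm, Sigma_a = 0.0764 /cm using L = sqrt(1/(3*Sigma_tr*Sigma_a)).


D = 1 / (3 * Sigma_tr) = 1 / (3 * 0.848) = 0.3930818 cm
L = sqrt(D / Sigma_a)
L = sqrt(0.3930818 / 0.0764)
L = 2.2683 cm

2.2683


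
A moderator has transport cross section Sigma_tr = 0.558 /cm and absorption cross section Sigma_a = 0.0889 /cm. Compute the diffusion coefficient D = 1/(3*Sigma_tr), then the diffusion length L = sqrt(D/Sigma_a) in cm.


D = 1 / (3 * Sigma_tr) = 1 / (3 * 0.558) = 0.5973716 cm
L = sqrt(D / Sigma_a)
L = sqrt(0.5973716 / 0.0889)
L = 2.5922 cm

2.5922


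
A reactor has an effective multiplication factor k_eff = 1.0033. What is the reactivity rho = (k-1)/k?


rho = (k_eff - 1) / k_eff
rho = (1.0033 - 1) / 1.0033
rho = 0.0032891

0.0032891


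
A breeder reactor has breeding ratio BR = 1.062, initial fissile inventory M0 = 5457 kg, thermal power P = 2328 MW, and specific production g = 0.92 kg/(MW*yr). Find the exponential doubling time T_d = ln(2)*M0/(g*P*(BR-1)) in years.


Breeding gain G = BR - 1 = 1.062 - 1 = 0.062
Fissile production rate = g * P * G = 0.92 * 2328 * 0.062 = 132.78912 kg/yr
T_d = ln(2) * M0 / (g * P * G)
T_d = ln(2) * 5457 / 132.78912 = 28.485 yr

28.485


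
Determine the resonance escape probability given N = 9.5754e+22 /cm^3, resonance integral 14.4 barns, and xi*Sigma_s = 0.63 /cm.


p = exp(-N * I * 1e-24 / (xi*Sigma_s))
p = exp(-9.5754e+22 * 14.4 * 1e-24 / 0.63)
p = 0.11207

0.11207


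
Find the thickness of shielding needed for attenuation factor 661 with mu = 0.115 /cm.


x = ln(factor) / mu
x = ln(661) / 0.115
x = 56.467 cm

56.467


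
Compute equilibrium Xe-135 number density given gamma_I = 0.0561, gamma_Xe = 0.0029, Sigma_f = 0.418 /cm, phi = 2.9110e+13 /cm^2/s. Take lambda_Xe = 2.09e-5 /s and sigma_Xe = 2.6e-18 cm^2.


Xe_eq = (gamma_I + gamma_Xe) * Sigma_f * phi / (lambda_Xe + sigma_Xe * phi)
Numerator = (0.0561 + 0.0029) * 0.418 * 2.9110e+13 = 7.179108e+11
Denominator = 2.09e-5 + 2.6e-18 * 2.9110e+13 = 9.658600e-05
Xe_eq = 7.179108e+11 / 9.658600e-05 = 7.4329e+15 /cm^3

7.4329e+15


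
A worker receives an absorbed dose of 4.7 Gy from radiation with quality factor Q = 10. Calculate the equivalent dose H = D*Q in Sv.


H = D * Q
H = 4.7 * 10
H = 47.000 Sv

47.000


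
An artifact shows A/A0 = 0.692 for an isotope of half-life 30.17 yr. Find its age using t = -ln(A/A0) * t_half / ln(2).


lambda = ln(2) / t_half = ln(2) / 30.17 = 0.02297472 /yr
t = -ln(A/A0) / lambda
t = -ln(0.692) / 0.02297472
t = 16.025 yr

16.025


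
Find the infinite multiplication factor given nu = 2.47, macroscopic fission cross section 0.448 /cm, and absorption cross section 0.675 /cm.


k_inf = nu * Sigma_f / Sigma_a
k_inf = 2.47 * 0.448 / 0.675
k_inf = 1.6393

1.6393


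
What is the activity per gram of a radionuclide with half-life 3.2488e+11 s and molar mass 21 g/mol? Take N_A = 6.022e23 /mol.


lambda = ln(2) / t_half = ln(2) / 3.2488e+11 = 2.133548e-12 /s
SA = lambda * N_A / M
SA = 2.133548e-12 * 6.022e23 / 21
SA = 6.1182e+10 Bq/g

6.1182e+10


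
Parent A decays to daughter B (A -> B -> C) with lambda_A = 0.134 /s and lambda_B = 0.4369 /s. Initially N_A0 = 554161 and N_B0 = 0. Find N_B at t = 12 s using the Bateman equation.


N_B(t) = lambda_A * N_A0 / (lambda_B - lambda_A) * [exp(-lambda_A*t) - exp(-lambda_B*t)]
exp(-0.134*12) = 0.2002878; exp(-0.4369*12) = 0.005285437
N_B = 0.134 * 554161 / (0.4369 - 0.134) * (0.2002878 - 0.005285437)
N_B = 47806

47806


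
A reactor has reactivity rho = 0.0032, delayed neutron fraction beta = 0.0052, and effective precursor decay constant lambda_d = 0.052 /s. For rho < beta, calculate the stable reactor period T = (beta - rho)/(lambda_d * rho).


T = (beta - rho) / (lambda_d * rho)
T = (0.0052 - 0.0032) / (0.052 * 0.0032)
T = 12.019 s

12.019


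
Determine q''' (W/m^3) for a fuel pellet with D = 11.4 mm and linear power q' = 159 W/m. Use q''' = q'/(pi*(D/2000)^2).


r = D / 2 / 1000 = 11.4 / 2 / 1000 = 0.0057 m
q''' = q' / (pi * r^2)
q''' = 159 / (pi * 0.0057^2)
q''' = 1.5577e+06 W/m^3

1.5577e+06


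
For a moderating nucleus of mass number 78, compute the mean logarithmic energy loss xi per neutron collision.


xi = 1 + (A-1)^2/(2A) * ln((A-1)/(A+1))
xi = 1 + (78-1)^2/(2*78) * ln((78-1)/(78 +1))
xi = 0.025423

0.025423


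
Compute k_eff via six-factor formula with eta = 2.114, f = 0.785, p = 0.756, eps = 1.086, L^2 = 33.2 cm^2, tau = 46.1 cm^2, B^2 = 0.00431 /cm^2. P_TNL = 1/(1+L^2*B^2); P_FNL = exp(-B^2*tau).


k_inf = eta*f*p*eps = 2.114*0.785*0.756*1.086 = 1.362468
P_TNL = 1/(1 + L^2*B^2) = 1/(1 + 33.2*0.00431) = 0.8748202
P_FNL = exp(-B^2*tau) = exp(-0.00431*46.1) = 0.8198032
k_eff = k_inf * P_TNL * P_FNL = 1.362468 * 0.8748202 * 0.8198032
k_eff = 0.97714

0.97714


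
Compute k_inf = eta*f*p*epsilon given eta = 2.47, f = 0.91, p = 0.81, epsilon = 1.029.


k_inf = eta * f * p * epsilon
k_inf = 2.47 * 0.91 * 0.81 * 1.029
k_inf = 1.8734

1.8734


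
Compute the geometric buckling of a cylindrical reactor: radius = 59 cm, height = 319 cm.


B^2 = (2.405/R)^2 + (pi/H)^2
B^2 = (2.405/59)^2 + (pi/319)^2
B^2 = 0.0017586 /cm^2

0.0017586


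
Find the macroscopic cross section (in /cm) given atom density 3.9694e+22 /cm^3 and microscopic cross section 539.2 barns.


Sigma = N * sigma_barns * 1e-24
Sigma = 3.9694e+22 * 539.2 * 1e-24
Sigma = 21.403 /cm

21.403


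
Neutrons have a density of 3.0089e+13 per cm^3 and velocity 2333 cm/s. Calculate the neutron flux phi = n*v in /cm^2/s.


phi = n * v
phi = 3.0089e+13 * 2333
phi = 7.0198e+16 /cm^2/s

7.0198e+16


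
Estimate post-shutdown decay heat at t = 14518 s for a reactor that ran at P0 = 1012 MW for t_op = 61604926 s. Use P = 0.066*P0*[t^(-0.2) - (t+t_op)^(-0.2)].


P/P0 = 0.066 * [t^(-0.2) - (t + t_op)^(-0.2)]
P/P0 = 0.066 * [14518^(-0.2) - (14518 + 61604926)^(-0.2)]
P/P0 = 0.066 * [0.1471020 - 0.02767301] = 0.007882313
P = 1012 * 0.007882313 = 7.9769 MW

7.9769


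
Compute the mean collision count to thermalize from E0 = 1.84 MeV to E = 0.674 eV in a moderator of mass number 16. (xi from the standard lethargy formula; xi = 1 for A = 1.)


xi = 1 + (A-1)^2/(2A)*ln((A-1)/(A+1)) = 0.1199467 (for A = 16)
n = ln(E0/E) / xi
n = ln(1.84e6 / 0.674) / 0.1199467
n = ln(2.729970e+06) / 0.1199467 = 123.55

123.55


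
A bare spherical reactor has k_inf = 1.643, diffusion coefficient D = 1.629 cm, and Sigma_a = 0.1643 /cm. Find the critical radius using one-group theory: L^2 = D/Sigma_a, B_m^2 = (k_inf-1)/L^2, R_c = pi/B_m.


L^2 = D / Sigma_a = 1.629 / 0.1643 = 9.914790 cm^2
B_m^2 = (k_inf - 1) / L^2 = (1.643 - 1) / 9.914790 = 0.06485261 /cm^2
For a bare sphere: B_g = pi/R, so R_c = pi / sqrt(B_m^2)
R_c = pi / sqrt(0.06485261) = 12.336 cm

12.336


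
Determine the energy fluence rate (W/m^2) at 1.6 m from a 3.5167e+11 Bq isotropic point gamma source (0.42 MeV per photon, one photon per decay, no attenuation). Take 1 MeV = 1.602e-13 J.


psi = A * E * 1.602e-13 / (4*pi*r^2)
psi = 3.5167e+11 * 0.42 * 1.602e-13 / (4*pi*1.6^2)
psi = 7.3552e-04 W/m^2

7.3552e-04


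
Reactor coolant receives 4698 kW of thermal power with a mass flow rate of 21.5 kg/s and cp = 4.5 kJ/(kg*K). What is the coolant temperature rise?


dT = Q / (m_dot * cp)
dT = 4698 / (21.5 * 4.5)
dT = 48.558 C

48.558


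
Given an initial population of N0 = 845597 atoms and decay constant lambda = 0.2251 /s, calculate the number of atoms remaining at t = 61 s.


N = N0 * exp(-lambda * t)
N = 845597 * exp(-0.2251 * 61)
N = 0.92007

0.92007


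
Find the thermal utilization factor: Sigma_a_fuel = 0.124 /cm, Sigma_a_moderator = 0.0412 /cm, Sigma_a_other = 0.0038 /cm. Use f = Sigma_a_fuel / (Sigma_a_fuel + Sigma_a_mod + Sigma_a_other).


f = Sigma_a_fuel / (Sigma_a_fuel + Sigma_a_mod + Sigma_a_other)
f = 0.124 / (0.124 + 0.0412 + 0.0038)
f = 0.73373

0.73373


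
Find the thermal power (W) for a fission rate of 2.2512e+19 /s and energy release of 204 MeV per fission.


P = fission_rate * E_MeV * 1.602e-13
P = 2.2512e+19 * 204 * 1.602e-13
P = 7.3571e+08 W

7.3571e+08


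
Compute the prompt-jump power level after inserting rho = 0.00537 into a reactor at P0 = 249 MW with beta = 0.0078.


P1/P0 = beta / (beta - rho)
P1/P0 = 0.0078 / (0.0078 - 0.00537) = 3.209877
P1 = 249 * 3.209877 = 799.26 MW

799.26


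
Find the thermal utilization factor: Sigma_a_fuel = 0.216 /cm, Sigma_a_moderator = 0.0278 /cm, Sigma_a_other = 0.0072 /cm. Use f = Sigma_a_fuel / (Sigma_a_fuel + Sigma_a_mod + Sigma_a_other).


f = Sigma_a_fuel / (Sigma_a_fuel + Sigma_a_mod + Sigma_a_other)
f = 0.216 / (0.216 + 0.0278 + 0.0072)
f = 0.86056

0.86056


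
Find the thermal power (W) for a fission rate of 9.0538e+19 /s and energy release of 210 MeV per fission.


P = fission_rate * E_MeV * 1.602e-13
P = 9.0538e+19 * 210 * 1.602e-13
P = 3.0459e+09 W

3.0459e+09


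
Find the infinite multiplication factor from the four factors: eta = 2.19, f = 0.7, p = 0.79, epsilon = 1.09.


k_inf = eta * f * p * epsilon
k_inf = 2.19 * 0.7 * 0.79 * 1.09
k_inf = 1.3201

1.3201


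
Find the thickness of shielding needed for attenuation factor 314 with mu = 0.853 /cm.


x = ln(factor) / mu
x = ln(314) / 0.853
x = 6.7402 cm

6.7402


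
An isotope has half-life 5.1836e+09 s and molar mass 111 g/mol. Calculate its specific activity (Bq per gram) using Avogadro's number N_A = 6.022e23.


lambda = ln(2) / t_half = ln(2) / 5.1836e+09 = 1.337193e-10 /s
SA = lambda * N_A / M
SA = 1.337193e-10 * 6.022e23 / 111
SA = 7.2546e+11 Bq/g

7.2546e+11


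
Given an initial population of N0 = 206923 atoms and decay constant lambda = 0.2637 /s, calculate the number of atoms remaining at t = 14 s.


N = N0 * exp(-lambda * t)
N = 206923 * exp(-0.2637 * 14)
N = 5158.0

5158.0


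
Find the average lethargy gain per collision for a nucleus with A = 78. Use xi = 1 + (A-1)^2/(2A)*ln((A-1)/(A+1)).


xi = 1 + (A-1)^2/(2A) * ln((A-1)/(A+1))
xi = 1 + (78-1)^2/(2*78) * ln((78-1)/(78 +1))
xi = 0.025423

0.025423


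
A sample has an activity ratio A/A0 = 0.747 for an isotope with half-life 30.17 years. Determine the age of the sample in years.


lambda = ln(2) / t_half = ln(2) / 30.17 = 0.02297472 /yr
t = -ln(A/A0) / lambda
t = -ln(0.747) / 0.02297472
t = 12.696 yr

12.696


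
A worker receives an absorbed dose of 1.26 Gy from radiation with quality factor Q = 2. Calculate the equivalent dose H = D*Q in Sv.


H = D * Q
H = 1.26 * 2
H = 2.5200 Sv

2.5200


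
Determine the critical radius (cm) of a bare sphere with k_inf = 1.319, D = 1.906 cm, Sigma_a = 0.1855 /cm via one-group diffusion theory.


L^2 = D / Sigma_a = 1.906 / 0.1855 = 10.27493 cm^2
B_m^2 = (k_inf - 1) / L^2 = (1.319 - 1) / 10.27493 = 0.03104644 /cm^2
For a bare sphere: B_g = pi/R, so R_c = pi / sqrt(B_m^2)
R_c = pi / sqrt(0.03104644) = 17.830 cm

17.830


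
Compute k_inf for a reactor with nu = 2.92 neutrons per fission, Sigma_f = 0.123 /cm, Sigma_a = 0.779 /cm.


k_inf = nu * Sigma_f / Sigma_a
k_inf = 2.92 * 0.123 / 0.779
k_inf = 0.46105

0.46105


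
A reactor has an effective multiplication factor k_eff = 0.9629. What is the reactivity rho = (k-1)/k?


rho = (k_eff - 1) / k_eff
rho = (0.9629 - 1) / 0.9629
rho = -0.038529

-0.038529


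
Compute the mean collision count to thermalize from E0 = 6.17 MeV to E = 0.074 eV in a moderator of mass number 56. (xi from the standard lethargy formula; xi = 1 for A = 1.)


xi = 1 + (A-1)^2/(2A)*ln((A-1)/(A+1)) = 0.03529286 (for A = 56)
n = ln(E0/E) / xi
n = ln(6.17e6 / 0.074) / 0.03529286
n = ln(8.337838e+07) / 0.03529286 = 516.79

516.79


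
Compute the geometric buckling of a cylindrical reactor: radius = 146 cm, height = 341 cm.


B^2 = (2.405/R)^2 + (pi/H)^2
B^2 = (2.405/146)^2 + (pi/341)^2
B^2 = 3.5622e-04 /cm^2

3.5622e-04


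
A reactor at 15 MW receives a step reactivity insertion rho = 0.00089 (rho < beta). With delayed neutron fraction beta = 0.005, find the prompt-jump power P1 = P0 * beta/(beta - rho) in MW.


P1/P0 = beta / (beta - rho)
P1/P0 = 0.005 / (0.005 - 0.00089) = 1.216545
P1 = 15 * 1.216545 = 18.248 MW

18.248


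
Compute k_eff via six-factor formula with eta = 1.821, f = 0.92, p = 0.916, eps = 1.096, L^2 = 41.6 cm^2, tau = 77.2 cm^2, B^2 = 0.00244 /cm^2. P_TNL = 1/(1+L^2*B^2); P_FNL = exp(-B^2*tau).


k_inf = eta*f*p*eps = 1.821*0.92*0.916*1.096 = 1.681914
P_TNL = 1/(1 + L^2*B^2) = 1/(1 + 41.6*0.00244) = 0.9078496
P_FNL = exp(-B^2*tau) = exp(-0.00244*77.2) = 0.8283098
k_eff = k_inf * P_TNL * P_FNL = 1.681914 * 0.9078496 * 0.8283098
k_eff = 1.2648

1.2648


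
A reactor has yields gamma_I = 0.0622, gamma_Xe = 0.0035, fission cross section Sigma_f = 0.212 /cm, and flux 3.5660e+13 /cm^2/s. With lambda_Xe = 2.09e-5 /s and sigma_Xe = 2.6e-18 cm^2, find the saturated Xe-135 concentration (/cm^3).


Xe_eq = (gamma_I + gamma_Xe) * Sigma_f * phi / (lambda_Xe + sigma_Xe * phi)
Numerator = (0.0622 + 0.0035) * 0.212 * 3.5660e+13 = 4.966867e+11
Denominator = 2.09e-5 + 2.6e-18 * 3.5660e+13 = 1.136160e-04
Xe_eq = 4.966867e+11 / 1.136160e-04 = 4.3716e+15 /cm^3

4.3716e+15


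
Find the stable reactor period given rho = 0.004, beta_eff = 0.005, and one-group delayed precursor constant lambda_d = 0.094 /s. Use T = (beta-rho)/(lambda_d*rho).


T = (beta - rho) / (lambda_d * rho)
T = (0.005 - 0.004) / (0.094 * 0.004)
T = 2.6596 s

2.6596


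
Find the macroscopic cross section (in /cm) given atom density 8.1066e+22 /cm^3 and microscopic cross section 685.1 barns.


Sigma = N * sigma_barns * 1e-24
Sigma = 8.1066e+22 * 685.1 * 1e-24
Sigma = 55.538 /cm

55.538


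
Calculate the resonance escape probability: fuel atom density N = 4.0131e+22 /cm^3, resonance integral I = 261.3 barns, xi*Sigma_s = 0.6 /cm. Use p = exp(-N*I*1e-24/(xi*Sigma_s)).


p = exp(-N * I * 1e-24 / (xi*Sigma_s))
p = exp(-4.0131e+22 * 261.3 * 1e-24 / 0.6)
p = 2.5693e-08

2.5693e-08


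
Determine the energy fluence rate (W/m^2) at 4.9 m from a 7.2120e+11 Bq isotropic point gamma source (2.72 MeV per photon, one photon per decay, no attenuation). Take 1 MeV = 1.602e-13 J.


psi = A * E * 1.602e-13 / (4*pi*r^2)
psi = 7.2120e+11 * 2.72 * 1.602e-13 / (4*pi*4.9^2)
psi = 0.0010416 W/m^2

0.0010416


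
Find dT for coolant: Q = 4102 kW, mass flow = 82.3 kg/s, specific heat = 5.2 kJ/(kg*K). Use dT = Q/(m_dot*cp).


dT = Q / (m_dot * cp)
dT = 4102 / (82.3 * 5.2)
dT = 9.5850 C

9.5850
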